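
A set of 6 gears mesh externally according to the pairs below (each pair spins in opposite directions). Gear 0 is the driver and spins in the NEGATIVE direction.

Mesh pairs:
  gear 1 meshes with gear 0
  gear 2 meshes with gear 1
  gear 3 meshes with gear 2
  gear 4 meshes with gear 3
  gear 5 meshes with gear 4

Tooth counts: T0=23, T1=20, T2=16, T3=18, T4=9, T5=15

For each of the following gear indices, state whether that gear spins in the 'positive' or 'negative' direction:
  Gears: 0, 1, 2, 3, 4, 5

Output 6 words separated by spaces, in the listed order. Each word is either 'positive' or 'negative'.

Answer: negative positive negative positive negative positive

Derivation:
Gear 0 (driver): negative (depth 0)
  gear 1: meshes with gear 0 -> depth 1 -> positive (opposite of gear 0)
  gear 2: meshes with gear 1 -> depth 2 -> negative (opposite of gear 1)
  gear 3: meshes with gear 2 -> depth 3 -> positive (opposite of gear 2)
  gear 4: meshes with gear 3 -> depth 4 -> negative (opposite of gear 3)
  gear 5: meshes with gear 4 -> depth 5 -> positive (opposite of gear 4)
Queried indices 0, 1, 2, 3, 4, 5 -> negative, positive, negative, positive, negative, positive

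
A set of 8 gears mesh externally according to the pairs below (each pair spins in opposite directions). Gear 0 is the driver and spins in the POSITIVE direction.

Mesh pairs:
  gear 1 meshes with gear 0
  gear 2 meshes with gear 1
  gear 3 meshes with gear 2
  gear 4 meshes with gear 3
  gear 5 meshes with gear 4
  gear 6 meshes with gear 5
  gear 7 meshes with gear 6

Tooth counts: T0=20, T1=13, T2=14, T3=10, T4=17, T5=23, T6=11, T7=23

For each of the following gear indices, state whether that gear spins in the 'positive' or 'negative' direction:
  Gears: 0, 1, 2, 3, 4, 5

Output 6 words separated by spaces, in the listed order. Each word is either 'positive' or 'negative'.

Answer: positive negative positive negative positive negative

Derivation:
Gear 0 (driver): positive (depth 0)
  gear 1: meshes with gear 0 -> depth 1 -> negative (opposite of gear 0)
  gear 2: meshes with gear 1 -> depth 2 -> positive (opposite of gear 1)
  gear 3: meshes with gear 2 -> depth 3 -> negative (opposite of gear 2)
  gear 4: meshes with gear 3 -> depth 4 -> positive (opposite of gear 3)
  gear 5: meshes with gear 4 -> depth 5 -> negative (opposite of gear 4)
  gear 6: meshes with gear 5 -> depth 6 -> positive (opposite of gear 5)
  gear 7: meshes with gear 6 -> depth 7 -> negative (opposite of gear 6)
Queried indices 0, 1, 2, 3, 4, 5 -> positive, negative, positive, negative, positive, negative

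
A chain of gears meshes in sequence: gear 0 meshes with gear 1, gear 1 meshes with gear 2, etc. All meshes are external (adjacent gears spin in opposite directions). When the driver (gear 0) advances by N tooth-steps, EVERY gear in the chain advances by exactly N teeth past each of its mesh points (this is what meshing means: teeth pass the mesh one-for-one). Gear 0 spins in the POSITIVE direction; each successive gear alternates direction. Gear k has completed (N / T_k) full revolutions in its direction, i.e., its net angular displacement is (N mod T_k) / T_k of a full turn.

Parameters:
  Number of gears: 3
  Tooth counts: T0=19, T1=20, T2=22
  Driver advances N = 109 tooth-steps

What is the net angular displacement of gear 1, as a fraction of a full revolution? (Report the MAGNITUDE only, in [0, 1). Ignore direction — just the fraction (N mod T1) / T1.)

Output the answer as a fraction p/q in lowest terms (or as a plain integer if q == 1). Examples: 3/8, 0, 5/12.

Chain of 3 gears, tooth counts: [19, 20, 22]
  gear 0: T0=19, direction=positive, advance = 109 mod 19 = 14 teeth = 14/19 turn
  gear 1: T1=20, direction=negative, advance = 109 mod 20 = 9 teeth = 9/20 turn
  gear 2: T2=22, direction=positive, advance = 109 mod 22 = 21 teeth = 21/22 turn
Gear 1: 109 mod 20 = 9
Fraction = 9 / 20 = 9/20 (gcd(9,20)=1) = 9/20

Answer: 9/20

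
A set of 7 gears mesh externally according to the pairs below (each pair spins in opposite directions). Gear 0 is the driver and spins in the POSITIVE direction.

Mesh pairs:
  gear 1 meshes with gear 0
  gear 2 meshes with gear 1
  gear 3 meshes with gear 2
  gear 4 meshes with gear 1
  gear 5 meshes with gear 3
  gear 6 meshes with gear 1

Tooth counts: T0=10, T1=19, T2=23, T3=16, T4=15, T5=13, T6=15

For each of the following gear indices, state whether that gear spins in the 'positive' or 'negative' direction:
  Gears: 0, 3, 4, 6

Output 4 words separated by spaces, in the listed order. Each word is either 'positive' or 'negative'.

Gear 0 (driver): positive (depth 0)
  gear 1: meshes with gear 0 -> depth 1 -> negative (opposite of gear 0)
  gear 2: meshes with gear 1 -> depth 2 -> positive (opposite of gear 1)
  gear 3: meshes with gear 2 -> depth 3 -> negative (opposite of gear 2)
  gear 4: meshes with gear 1 -> depth 2 -> positive (opposite of gear 1)
  gear 5: meshes with gear 3 -> depth 4 -> positive (opposite of gear 3)
  gear 6: meshes with gear 1 -> depth 2 -> positive (opposite of gear 1)
Queried indices 0, 3, 4, 6 -> positive, negative, positive, positive

Answer: positive negative positive positive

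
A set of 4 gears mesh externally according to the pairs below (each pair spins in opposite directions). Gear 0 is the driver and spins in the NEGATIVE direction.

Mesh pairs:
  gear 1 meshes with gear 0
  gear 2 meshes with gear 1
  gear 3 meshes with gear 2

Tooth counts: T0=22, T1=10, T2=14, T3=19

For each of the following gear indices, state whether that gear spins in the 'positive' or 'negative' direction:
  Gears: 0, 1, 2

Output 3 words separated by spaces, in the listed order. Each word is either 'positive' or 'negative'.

Gear 0 (driver): negative (depth 0)
  gear 1: meshes with gear 0 -> depth 1 -> positive (opposite of gear 0)
  gear 2: meshes with gear 1 -> depth 2 -> negative (opposite of gear 1)
  gear 3: meshes with gear 2 -> depth 3 -> positive (opposite of gear 2)
Queried indices 0, 1, 2 -> negative, positive, negative

Answer: negative positive negative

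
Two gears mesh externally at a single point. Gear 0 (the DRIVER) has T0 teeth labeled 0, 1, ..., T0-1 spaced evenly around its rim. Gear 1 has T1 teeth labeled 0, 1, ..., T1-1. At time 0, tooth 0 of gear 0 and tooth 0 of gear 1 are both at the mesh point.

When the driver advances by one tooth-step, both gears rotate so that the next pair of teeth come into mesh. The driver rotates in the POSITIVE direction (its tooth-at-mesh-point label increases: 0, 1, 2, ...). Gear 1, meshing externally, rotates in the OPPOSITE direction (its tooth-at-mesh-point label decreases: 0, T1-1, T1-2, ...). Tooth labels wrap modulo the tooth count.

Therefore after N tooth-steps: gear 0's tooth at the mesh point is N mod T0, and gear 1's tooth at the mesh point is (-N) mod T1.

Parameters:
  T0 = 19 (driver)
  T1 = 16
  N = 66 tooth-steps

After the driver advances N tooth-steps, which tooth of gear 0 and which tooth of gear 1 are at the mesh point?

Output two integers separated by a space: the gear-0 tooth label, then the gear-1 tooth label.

Answer: 9 14

Derivation:
Gear 0 (driver, T0=19): tooth at mesh = N mod T0
  66 = 3 * 19 + 9, so 66 mod 19 = 9
  gear 0 tooth = 9
Gear 1 (driven, T1=16): tooth at mesh = (-N) mod T1
  66 = 4 * 16 + 2, so 66 mod 16 = 2
  (-66) mod 16 = (-2) mod 16 = 16 - 2 = 14
Mesh after 66 steps: gear-0 tooth 9 meets gear-1 tooth 14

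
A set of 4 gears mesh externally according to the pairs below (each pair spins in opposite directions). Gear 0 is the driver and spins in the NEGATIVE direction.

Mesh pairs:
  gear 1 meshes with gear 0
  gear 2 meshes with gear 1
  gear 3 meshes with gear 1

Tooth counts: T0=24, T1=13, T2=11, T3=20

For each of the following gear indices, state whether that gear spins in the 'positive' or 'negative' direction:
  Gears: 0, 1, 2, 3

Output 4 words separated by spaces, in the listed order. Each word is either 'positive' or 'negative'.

Answer: negative positive negative negative

Derivation:
Gear 0 (driver): negative (depth 0)
  gear 1: meshes with gear 0 -> depth 1 -> positive (opposite of gear 0)
  gear 2: meshes with gear 1 -> depth 2 -> negative (opposite of gear 1)
  gear 3: meshes with gear 1 -> depth 2 -> negative (opposite of gear 1)
Queried indices 0, 1, 2, 3 -> negative, positive, negative, negative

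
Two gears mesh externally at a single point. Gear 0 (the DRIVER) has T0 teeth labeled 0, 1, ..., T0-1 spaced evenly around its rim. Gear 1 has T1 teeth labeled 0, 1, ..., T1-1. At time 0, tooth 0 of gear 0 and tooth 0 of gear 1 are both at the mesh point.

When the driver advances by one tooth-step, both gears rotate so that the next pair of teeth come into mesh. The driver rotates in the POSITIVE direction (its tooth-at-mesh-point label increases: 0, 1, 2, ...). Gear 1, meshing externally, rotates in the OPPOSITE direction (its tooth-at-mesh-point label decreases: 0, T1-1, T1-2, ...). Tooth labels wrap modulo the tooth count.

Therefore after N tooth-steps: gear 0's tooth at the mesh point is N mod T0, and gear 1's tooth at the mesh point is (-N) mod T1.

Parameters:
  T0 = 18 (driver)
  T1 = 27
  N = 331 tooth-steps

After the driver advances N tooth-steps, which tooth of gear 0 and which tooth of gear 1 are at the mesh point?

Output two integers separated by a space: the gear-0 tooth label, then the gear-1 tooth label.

Gear 0 (driver, T0=18): tooth at mesh = N mod T0
  331 = 18 * 18 + 7, so 331 mod 18 = 7
  gear 0 tooth = 7
Gear 1 (driven, T1=27): tooth at mesh = (-N) mod T1
  331 = 12 * 27 + 7, so 331 mod 27 = 7
  (-331) mod 27 = (-7) mod 27 = 27 - 7 = 20
Mesh after 331 steps: gear-0 tooth 7 meets gear-1 tooth 20

Answer: 7 20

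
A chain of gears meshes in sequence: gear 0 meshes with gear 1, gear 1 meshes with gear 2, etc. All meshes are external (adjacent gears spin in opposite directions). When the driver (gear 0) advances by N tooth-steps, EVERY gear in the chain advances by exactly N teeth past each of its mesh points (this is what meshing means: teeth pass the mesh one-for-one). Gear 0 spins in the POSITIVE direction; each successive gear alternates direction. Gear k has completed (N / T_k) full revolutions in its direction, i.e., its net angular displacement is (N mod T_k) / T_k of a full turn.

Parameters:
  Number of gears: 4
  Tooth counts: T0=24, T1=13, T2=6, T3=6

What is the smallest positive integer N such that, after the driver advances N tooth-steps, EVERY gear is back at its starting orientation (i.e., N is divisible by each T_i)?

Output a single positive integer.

Answer: 312

Derivation:
Gear k returns to start when N is a multiple of T_k.
All gears at start simultaneously when N is a common multiple of [24, 13, 6, 6]; the smallest such N is lcm(24, 13, 6, 6).
Start: lcm = T0 = 24
Fold in T1=13: gcd(24, 13) = 1; lcm(24, 13) = 24 * 13 / 1 = 312 / 1 = 312
Fold in T2=6: gcd(312, 6) = 6; lcm(312, 6) = 312 * 6 / 6 = 1872 / 6 = 312
Fold in T3=6: gcd(312, 6) = 6; lcm(312, 6) = 312 * 6 / 6 = 1872 / 6 = 312
Full cycle length = 312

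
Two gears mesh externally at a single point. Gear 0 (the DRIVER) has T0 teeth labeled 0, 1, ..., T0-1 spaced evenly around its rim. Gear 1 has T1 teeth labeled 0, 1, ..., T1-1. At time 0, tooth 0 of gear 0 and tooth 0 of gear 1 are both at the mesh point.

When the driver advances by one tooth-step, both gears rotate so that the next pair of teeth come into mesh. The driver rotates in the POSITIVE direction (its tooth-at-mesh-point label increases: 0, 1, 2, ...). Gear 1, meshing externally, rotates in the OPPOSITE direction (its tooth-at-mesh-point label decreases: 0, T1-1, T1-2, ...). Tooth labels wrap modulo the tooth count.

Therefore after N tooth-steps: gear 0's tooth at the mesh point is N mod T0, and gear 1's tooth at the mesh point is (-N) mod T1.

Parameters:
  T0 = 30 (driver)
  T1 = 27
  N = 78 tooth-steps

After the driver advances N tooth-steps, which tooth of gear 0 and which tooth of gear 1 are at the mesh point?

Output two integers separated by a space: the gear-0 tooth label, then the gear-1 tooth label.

Gear 0 (driver, T0=30): tooth at mesh = N mod T0
  78 = 2 * 30 + 18, so 78 mod 30 = 18
  gear 0 tooth = 18
Gear 1 (driven, T1=27): tooth at mesh = (-N) mod T1
  78 = 2 * 27 + 24, so 78 mod 27 = 24
  (-78) mod 27 = (-24) mod 27 = 27 - 24 = 3
Mesh after 78 steps: gear-0 tooth 18 meets gear-1 tooth 3

Answer: 18 3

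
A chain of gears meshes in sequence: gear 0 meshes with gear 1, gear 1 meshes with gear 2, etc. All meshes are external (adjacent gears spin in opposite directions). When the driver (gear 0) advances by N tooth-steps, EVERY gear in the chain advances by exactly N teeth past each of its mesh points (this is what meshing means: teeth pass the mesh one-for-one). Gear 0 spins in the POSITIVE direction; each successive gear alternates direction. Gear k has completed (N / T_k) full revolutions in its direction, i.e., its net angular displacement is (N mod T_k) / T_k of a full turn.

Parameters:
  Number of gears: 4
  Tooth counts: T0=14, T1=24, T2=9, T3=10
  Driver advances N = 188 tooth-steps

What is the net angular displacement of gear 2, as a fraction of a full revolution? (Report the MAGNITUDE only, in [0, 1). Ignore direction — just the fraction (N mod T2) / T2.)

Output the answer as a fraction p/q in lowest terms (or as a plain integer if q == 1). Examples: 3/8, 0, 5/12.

Answer: 8/9

Derivation:
Chain of 4 gears, tooth counts: [14, 24, 9, 10]
  gear 0: T0=14, direction=positive, advance = 188 mod 14 = 6 teeth = 6/14 turn
  gear 1: T1=24, direction=negative, advance = 188 mod 24 = 20 teeth = 20/24 turn
  gear 2: T2=9, direction=positive, advance = 188 mod 9 = 8 teeth = 8/9 turn
  gear 3: T3=10, direction=negative, advance = 188 mod 10 = 8 teeth = 8/10 turn
Gear 2: 188 mod 9 = 8
Fraction = 8 / 9 = 8/9 (gcd(8,9)=1) = 8/9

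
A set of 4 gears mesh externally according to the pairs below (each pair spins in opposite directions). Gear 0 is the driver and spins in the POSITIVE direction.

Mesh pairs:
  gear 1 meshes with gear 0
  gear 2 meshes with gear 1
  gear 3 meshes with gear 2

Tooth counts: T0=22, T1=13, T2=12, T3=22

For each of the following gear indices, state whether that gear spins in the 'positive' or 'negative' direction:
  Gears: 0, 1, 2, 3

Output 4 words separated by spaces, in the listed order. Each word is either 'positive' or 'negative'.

Gear 0 (driver): positive (depth 0)
  gear 1: meshes with gear 0 -> depth 1 -> negative (opposite of gear 0)
  gear 2: meshes with gear 1 -> depth 2 -> positive (opposite of gear 1)
  gear 3: meshes with gear 2 -> depth 3 -> negative (opposite of gear 2)
Queried indices 0, 1, 2, 3 -> positive, negative, positive, negative

Answer: positive negative positive negative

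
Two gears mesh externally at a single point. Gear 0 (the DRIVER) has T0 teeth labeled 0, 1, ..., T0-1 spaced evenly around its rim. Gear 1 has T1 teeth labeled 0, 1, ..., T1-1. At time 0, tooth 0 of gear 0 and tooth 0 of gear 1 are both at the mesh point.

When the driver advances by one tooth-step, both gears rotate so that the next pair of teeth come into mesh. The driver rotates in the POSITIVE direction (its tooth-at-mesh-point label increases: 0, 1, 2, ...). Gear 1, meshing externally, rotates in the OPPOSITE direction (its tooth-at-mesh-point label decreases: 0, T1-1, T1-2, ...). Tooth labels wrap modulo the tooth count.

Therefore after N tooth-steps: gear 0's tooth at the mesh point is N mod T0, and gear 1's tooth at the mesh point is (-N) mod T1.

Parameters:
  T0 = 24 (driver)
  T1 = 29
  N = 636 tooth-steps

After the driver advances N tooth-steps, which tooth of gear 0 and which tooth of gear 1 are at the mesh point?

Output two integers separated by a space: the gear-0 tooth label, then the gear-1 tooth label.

Gear 0 (driver, T0=24): tooth at mesh = N mod T0
  636 = 26 * 24 + 12, so 636 mod 24 = 12
  gear 0 tooth = 12
Gear 1 (driven, T1=29): tooth at mesh = (-N) mod T1
  636 = 21 * 29 + 27, so 636 mod 29 = 27
  (-636) mod 29 = (-27) mod 29 = 29 - 27 = 2
Mesh after 636 steps: gear-0 tooth 12 meets gear-1 tooth 2

Answer: 12 2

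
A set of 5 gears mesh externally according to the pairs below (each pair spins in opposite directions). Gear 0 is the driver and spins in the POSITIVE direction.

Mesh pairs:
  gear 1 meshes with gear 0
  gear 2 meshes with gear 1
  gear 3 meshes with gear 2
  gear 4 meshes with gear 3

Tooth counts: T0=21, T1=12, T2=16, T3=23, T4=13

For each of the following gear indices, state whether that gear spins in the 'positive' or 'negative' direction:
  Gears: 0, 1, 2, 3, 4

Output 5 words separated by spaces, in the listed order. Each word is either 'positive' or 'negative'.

Gear 0 (driver): positive (depth 0)
  gear 1: meshes with gear 0 -> depth 1 -> negative (opposite of gear 0)
  gear 2: meshes with gear 1 -> depth 2 -> positive (opposite of gear 1)
  gear 3: meshes with gear 2 -> depth 3 -> negative (opposite of gear 2)
  gear 4: meshes with gear 3 -> depth 4 -> positive (opposite of gear 3)
Queried indices 0, 1, 2, 3, 4 -> positive, negative, positive, negative, positive

Answer: positive negative positive negative positive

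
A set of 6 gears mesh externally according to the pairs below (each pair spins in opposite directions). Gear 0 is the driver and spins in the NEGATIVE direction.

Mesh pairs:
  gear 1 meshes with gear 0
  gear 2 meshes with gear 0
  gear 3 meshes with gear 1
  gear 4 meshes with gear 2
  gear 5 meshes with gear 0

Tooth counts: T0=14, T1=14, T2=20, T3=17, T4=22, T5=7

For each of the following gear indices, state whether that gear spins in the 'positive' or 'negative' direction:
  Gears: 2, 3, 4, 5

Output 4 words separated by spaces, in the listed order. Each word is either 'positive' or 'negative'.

Answer: positive negative negative positive

Derivation:
Gear 0 (driver): negative (depth 0)
  gear 1: meshes with gear 0 -> depth 1 -> positive (opposite of gear 0)
  gear 2: meshes with gear 0 -> depth 1 -> positive (opposite of gear 0)
  gear 3: meshes with gear 1 -> depth 2 -> negative (opposite of gear 1)
  gear 4: meshes with gear 2 -> depth 2 -> negative (opposite of gear 2)
  gear 5: meshes with gear 0 -> depth 1 -> positive (opposite of gear 0)
Queried indices 2, 3, 4, 5 -> positive, negative, negative, positive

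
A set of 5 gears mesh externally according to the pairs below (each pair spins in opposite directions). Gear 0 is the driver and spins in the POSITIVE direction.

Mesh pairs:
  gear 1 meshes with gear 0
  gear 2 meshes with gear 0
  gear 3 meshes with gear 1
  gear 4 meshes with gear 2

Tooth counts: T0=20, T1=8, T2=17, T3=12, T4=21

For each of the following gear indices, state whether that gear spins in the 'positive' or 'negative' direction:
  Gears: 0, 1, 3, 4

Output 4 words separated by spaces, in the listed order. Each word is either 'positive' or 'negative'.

Gear 0 (driver): positive (depth 0)
  gear 1: meshes with gear 0 -> depth 1 -> negative (opposite of gear 0)
  gear 2: meshes with gear 0 -> depth 1 -> negative (opposite of gear 0)
  gear 3: meshes with gear 1 -> depth 2 -> positive (opposite of gear 1)
  gear 4: meshes with gear 2 -> depth 2 -> positive (opposite of gear 2)
Queried indices 0, 1, 3, 4 -> positive, negative, positive, positive

Answer: positive negative positive positive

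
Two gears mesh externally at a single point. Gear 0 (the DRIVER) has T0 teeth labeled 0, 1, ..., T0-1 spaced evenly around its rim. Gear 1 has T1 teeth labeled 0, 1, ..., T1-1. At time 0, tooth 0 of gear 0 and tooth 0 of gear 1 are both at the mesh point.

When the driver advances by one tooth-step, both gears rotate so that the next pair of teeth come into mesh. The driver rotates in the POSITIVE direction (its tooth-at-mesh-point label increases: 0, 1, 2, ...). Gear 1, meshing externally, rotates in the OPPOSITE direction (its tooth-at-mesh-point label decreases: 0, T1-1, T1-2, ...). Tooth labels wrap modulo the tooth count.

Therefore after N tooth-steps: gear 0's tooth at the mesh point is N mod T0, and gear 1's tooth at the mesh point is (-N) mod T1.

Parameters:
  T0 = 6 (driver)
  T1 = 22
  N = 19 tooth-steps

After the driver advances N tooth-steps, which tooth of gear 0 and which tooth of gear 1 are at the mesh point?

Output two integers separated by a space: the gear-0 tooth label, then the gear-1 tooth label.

Gear 0 (driver, T0=6): tooth at mesh = N mod T0
  19 = 3 * 6 + 1, so 19 mod 6 = 1
  gear 0 tooth = 1
Gear 1 (driven, T1=22): tooth at mesh = (-N) mod T1
  19 = 0 * 22 + 19, so 19 mod 22 = 19
  (-19) mod 22 = (-19) mod 22 = 22 - 19 = 3
Mesh after 19 steps: gear-0 tooth 1 meets gear-1 tooth 3

Answer: 1 3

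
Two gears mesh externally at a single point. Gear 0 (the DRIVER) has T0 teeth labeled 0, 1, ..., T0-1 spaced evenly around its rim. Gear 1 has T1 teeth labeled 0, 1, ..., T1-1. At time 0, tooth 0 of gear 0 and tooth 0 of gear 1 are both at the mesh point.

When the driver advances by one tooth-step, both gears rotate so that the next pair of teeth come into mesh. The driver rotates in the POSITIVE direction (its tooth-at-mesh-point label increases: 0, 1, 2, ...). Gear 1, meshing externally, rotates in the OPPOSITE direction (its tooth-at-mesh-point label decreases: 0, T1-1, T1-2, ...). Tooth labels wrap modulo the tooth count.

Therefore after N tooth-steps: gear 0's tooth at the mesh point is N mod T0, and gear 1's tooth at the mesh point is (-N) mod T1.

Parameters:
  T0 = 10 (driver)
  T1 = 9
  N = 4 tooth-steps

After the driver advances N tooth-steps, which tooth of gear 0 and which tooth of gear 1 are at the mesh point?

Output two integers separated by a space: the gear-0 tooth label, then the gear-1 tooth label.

Gear 0 (driver, T0=10): tooth at mesh = N mod T0
  4 = 0 * 10 + 4, so 4 mod 10 = 4
  gear 0 tooth = 4
Gear 1 (driven, T1=9): tooth at mesh = (-N) mod T1
  4 = 0 * 9 + 4, so 4 mod 9 = 4
  (-4) mod 9 = (-4) mod 9 = 9 - 4 = 5
Mesh after 4 steps: gear-0 tooth 4 meets gear-1 tooth 5

Answer: 4 5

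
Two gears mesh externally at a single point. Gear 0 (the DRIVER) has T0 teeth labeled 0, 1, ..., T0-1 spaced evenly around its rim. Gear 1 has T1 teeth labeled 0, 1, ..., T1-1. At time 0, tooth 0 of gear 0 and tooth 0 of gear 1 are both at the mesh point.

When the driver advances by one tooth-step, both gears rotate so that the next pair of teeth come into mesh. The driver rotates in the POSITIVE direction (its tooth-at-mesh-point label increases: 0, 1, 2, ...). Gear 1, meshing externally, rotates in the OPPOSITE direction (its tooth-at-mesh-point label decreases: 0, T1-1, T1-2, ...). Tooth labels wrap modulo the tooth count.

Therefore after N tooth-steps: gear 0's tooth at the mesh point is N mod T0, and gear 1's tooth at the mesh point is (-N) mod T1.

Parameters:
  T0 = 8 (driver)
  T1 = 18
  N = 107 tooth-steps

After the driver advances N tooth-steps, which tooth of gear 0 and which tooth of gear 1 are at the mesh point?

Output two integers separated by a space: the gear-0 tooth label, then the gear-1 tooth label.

Gear 0 (driver, T0=8): tooth at mesh = N mod T0
  107 = 13 * 8 + 3, so 107 mod 8 = 3
  gear 0 tooth = 3
Gear 1 (driven, T1=18): tooth at mesh = (-N) mod T1
  107 = 5 * 18 + 17, so 107 mod 18 = 17
  (-107) mod 18 = (-17) mod 18 = 18 - 17 = 1
Mesh after 107 steps: gear-0 tooth 3 meets gear-1 tooth 1

Answer: 3 1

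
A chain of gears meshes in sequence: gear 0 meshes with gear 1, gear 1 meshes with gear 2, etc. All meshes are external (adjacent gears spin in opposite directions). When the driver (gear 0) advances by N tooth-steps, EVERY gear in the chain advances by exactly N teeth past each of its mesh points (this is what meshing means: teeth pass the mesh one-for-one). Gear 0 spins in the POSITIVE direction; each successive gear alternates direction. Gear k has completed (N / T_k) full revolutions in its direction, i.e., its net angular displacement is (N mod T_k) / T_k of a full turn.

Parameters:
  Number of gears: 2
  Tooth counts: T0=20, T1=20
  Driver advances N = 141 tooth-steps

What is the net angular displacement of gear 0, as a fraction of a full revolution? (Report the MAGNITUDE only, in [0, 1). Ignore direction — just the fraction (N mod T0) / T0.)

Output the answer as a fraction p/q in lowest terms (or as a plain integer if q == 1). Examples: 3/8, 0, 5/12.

Answer: 1/20

Derivation:
Chain of 2 gears, tooth counts: [20, 20]
  gear 0: T0=20, direction=positive, advance = 141 mod 20 = 1 teeth = 1/20 turn
  gear 1: T1=20, direction=negative, advance = 141 mod 20 = 1 teeth = 1/20 turn
Gear 0: 141 mod 20 = 1
Fraction = 1 / 20 = 1/20 (gcd(1,20)=1) = 1/20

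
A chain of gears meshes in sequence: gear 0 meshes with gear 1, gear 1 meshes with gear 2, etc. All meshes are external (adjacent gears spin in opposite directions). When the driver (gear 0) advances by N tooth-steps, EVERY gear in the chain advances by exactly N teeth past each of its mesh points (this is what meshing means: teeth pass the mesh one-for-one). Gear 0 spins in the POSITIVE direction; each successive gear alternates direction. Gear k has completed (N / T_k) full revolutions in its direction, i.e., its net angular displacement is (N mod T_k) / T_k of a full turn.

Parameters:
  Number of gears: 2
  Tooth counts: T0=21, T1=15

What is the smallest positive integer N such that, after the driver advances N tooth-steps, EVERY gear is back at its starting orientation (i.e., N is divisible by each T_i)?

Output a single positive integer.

Gear k returns to start when N is a multiple of T_k.
All gears at start simultaneously when N is a common multiple of [21, 15]; the smallest such N is lcm(21, 15).
Start: lcm = T0 = 21
Fold in T1=15: gcd(21, 15) = 3; lcm(21, 15) = 21 * 15 / 3 = 315 / 3 = 105
Full cycle length = 105

Answer: 105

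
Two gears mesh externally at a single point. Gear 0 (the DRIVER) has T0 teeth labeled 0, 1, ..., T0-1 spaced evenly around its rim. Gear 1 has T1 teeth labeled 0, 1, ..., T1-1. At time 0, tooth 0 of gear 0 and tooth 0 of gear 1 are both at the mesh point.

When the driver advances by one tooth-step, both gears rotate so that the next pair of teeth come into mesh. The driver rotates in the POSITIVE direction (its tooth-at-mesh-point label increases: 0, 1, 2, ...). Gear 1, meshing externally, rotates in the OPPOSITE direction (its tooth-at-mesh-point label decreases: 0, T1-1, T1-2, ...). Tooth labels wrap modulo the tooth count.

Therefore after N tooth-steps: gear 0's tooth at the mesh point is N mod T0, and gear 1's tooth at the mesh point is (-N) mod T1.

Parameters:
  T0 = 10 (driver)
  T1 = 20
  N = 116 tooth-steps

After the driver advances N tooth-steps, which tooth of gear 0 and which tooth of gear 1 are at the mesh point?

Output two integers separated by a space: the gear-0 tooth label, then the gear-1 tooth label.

Gear 0 (driver, T0=10): tooth at mesh = N mod T0
  116 = 11 * 10 + 6, so 116 mod 10 = 6
  gear 0 tooth = 6
Gear 1 (driven, T1=20): tooth at mesh = (-N) mod T1
  116 = 5 * 20 + 16, so 116 mod 20 = 16
  (-116) mod 20 = (-16) mod 20 = 20 - 16 = 4
Mesh after 116 steps: gear-0 tooth 6 meets gear-1 tooth 4

Answer: 6 4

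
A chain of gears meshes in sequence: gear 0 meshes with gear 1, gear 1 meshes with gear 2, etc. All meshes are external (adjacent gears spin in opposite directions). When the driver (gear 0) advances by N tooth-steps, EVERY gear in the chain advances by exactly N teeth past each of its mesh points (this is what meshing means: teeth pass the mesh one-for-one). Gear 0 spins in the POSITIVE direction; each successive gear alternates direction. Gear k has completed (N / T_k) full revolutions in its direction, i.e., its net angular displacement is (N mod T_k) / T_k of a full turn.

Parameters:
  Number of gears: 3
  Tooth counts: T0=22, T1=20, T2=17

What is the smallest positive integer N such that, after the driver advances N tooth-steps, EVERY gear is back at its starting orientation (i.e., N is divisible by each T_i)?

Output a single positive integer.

Gear k returns to start when N is a multiple of T_k.
All gears at start simultaneously when N is a common multiple of [22, 20, 17]; the smallest such N is lcm(22, 20, 17).
Start: lcm = T0 = 22
Fold in T1=20: gcd(22, 20) = 2; lcm(22, 20) = 22 * 20 / 2 = 440 / 2 = 220
Fold in T2=17: gcd(220, 17) = 1; lcm(220, 17) = 220 * 17 / 1 = 3740 / 1 = 3740
Full cycle length = 3740

Answer: 3740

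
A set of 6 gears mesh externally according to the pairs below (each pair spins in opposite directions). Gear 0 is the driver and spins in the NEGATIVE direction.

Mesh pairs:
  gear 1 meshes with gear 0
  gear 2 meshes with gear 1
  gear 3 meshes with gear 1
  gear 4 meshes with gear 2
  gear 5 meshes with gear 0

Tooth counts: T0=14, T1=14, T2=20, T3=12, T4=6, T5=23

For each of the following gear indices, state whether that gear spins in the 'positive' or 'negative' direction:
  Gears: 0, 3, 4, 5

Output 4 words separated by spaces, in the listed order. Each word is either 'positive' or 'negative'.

Answer: negative negative positive positive

Derivation:
Gear 0 (driver): negative (depth 0)
  gear 1: meshes with gear 0 -> depth 1 -> positive (opposite of gear 0)
  gear 2: meshes with gear 1 -> depth 2 -> negative (opposite of gear 1)
  gear 3: meshes with gear 1 -> depth 2 -> negative (opposite of gear 1)
  gear 4: meshes with gear 2 -> depth 3 -> positive (opposite of gear 2)
  gear 5: meshes with gear 0 -> depth 1 -> positive (opposite of gear 0)
Queried indices 0, 3, 4, 5 -> negative, negative, positive, positive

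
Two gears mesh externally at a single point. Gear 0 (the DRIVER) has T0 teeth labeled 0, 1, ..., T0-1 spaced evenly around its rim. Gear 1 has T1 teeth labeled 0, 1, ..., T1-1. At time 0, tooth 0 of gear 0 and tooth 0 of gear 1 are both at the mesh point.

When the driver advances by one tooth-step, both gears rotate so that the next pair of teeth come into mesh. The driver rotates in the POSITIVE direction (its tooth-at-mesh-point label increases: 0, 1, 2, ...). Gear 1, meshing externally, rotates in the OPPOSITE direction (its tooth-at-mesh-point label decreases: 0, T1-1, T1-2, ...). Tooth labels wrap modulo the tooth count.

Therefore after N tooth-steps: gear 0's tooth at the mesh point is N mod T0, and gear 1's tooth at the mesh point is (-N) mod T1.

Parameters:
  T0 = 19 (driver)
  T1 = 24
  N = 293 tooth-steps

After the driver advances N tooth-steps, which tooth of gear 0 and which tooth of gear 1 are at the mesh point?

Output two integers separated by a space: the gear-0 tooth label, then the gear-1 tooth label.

Answer: 8 19

Derivation:
Gear 0 (driver, T0=19): tooth at mesh = N mod T0
  293 = 15 * 19 + 8, so 293 mod 19 = 8
  gear 0 tooth = 8
Gear 1 (driven, T1=24): tooth at mesh = (-N) mod T1
  293 = 12 * 24 + 5, so 293 mod 24 = 5
  (-293) mod 24 = (-5) mod 24 = 24 - 5 = 19
Mesh after 293 steps: gear-0 tooth 8 meets gear-1 tooth 19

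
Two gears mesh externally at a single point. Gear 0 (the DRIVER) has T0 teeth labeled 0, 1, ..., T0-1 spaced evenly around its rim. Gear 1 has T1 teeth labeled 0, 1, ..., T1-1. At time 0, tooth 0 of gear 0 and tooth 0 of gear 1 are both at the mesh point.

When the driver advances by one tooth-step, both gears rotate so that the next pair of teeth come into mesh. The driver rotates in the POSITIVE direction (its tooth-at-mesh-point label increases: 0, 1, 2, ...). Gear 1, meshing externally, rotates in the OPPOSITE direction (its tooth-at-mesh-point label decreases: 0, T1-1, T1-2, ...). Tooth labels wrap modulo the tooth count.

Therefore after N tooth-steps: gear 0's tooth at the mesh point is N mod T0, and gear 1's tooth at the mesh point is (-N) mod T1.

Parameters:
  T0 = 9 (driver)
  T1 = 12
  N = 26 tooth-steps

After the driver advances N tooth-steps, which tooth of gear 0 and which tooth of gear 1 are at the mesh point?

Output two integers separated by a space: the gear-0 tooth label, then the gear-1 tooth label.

Answer: 8 10

Derivation:
Gear 0 (driver, T0=9): tooth at mesh = N mod T0
  26 = 2 * 9 + 8, so 26 mod 9 = 8
  gear 0 tooth = 8
Gear 1 (driven, T1=12): tooth at mesh = (-N) mod T1
  26 = 2 * 12 + 2, so 26 mod 12 = 2
  (-26) mod 12 = (-2) mod 12 = 12 - 2 = 10
Mesh after 26 steps: gear-0 tooth 8 meets gear-1 tooth 10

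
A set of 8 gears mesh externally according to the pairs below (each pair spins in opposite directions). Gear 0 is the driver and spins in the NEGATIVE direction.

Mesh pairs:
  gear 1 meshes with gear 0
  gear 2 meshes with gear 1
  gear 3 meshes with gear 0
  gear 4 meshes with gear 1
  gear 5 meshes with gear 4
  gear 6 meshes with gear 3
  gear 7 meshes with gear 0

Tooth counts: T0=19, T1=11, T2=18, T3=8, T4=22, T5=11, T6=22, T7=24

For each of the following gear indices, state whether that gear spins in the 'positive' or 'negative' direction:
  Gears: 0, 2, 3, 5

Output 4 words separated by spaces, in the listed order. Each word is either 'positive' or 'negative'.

Gear 0 (driver): negative (depth 0)
  gear 1: meshes with gear 0 -> depth 1 -> positive (opposite of gear 0)
  gear 2: meshes with gear 1 -> depth 2 -> negative (opposite of gear 1)
  gear 3: meshes with gear 0 -> depth 1 -> positive (opposite of gear 0)
  gear 4: meshes with gear 1 -> depth 2 -> negative (opposite of gear 1)
  gear 5: meshes with gear 4 -> depth 3 -> positive (opposite of gear 4)
  gear 6: meshes with gear 3 -> depth 2 -> negative (opposite of gear 3)
  gear 7: meshes with gear 0 -> depth 1 -> positive (opposite of gear 0)
Queried indices 0, 2, 3, 5 -> negative, negative, positive, positive

Answer: negative negative positive positive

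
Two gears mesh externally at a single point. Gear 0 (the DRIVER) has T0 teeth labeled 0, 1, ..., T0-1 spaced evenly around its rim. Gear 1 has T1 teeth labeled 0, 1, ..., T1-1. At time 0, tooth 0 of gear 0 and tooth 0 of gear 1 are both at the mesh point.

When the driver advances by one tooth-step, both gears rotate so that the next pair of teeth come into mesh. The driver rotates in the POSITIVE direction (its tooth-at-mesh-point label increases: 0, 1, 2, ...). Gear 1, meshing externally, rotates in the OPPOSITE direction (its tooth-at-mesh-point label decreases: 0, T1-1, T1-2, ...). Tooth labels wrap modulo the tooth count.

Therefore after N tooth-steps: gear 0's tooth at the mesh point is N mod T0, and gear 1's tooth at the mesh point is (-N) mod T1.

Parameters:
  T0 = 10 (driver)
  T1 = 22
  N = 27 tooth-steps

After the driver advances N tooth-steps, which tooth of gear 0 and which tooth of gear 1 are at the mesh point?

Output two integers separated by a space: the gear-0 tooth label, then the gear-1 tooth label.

Answer: 7 17

Derivation:
Gear 0 (driver, T0=10): tooth at mesh = N mod T0
  27 = 2 * 10 + 7, so 27 mod 10 = 7
  gear 0 tooth = 7
Gear 1 (driven, T1=22): tooth at mesh = (-N) mod T1
  27 = 1 * 22 + 5, so 27 mod 22 = 5
  (-27) mod 22 = (-5) mod 22 = 22 - 5 = 17
Mesh after 27 steps: gear-0 tooth 7 meets gear-1 tooth 17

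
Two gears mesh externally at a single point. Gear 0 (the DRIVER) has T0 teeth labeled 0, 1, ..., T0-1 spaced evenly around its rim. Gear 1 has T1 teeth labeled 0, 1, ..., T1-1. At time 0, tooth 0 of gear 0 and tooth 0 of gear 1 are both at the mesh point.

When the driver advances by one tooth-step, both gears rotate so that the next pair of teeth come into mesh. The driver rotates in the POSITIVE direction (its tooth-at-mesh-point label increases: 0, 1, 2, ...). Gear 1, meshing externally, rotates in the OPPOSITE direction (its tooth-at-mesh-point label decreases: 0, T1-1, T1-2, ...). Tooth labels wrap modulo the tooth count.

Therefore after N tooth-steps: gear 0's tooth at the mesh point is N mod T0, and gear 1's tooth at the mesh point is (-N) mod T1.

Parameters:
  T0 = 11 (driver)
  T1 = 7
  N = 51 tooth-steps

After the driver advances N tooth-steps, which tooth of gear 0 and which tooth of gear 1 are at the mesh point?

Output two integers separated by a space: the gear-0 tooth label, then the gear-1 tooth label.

Answer: 7 5

Derivation:
Gear 0 (driver, T0=11): tooth at mesh = N mod T0
  51 = 4 * 11 + 7, so 51 mod 11 = 7
  gear 0 tooth = 7
Gear 1 (driven, T1=7): tooth at mesh = (-N) mod T1
  51 = 7 * 7 + 2, so 51 mod 7 = 2
  (-51) mod 7 = (-2) mod 7 = 7 - 2 = 5
Mesh after 51 steps: gear-0 tooth 7 meets gear-1 tooth 5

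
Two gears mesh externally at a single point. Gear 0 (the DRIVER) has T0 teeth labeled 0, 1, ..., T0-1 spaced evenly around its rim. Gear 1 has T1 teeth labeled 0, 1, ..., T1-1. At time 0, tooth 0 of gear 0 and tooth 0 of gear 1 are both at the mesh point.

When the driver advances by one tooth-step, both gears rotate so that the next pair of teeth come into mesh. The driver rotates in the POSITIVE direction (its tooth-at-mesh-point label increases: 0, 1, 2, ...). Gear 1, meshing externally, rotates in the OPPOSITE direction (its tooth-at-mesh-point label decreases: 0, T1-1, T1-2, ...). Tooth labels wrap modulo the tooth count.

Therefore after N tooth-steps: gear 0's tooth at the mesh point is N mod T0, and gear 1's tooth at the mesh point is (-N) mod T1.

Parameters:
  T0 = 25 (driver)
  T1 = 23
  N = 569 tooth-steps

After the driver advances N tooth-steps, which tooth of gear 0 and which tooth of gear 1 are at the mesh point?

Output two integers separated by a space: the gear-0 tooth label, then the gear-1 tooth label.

Gear 0 (driver, T0=25): tooth at mesh = N mod T0
  569 = 22 * 25 + 19, so 569 mod 25 = 19
  gear 0 tooth = 19
Gear 1 (driven, T1=23): tooth at mesh = (-N) mod T1
  569 = 24 * 23 + 17, so 569 mod 23 = 17
  (-569) mod 23 = (-17) mod 23 = 23 - 17 = 6
Mesh after 569 steps: gear-0 tooth 19 meets gear-1 tooth 6

Answer: 19 6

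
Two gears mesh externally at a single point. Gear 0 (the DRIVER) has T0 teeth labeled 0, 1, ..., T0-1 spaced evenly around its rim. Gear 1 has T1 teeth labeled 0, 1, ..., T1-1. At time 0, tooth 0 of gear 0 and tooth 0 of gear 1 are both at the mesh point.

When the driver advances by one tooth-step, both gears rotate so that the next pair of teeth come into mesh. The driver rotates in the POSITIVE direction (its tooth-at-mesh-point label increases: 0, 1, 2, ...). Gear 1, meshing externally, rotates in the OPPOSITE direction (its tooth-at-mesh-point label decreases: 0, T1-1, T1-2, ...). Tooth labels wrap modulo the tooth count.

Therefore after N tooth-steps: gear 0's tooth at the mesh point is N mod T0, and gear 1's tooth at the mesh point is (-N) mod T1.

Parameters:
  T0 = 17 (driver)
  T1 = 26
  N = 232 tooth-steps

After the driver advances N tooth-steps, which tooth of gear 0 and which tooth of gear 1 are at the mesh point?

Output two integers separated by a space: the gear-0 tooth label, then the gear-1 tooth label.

Answer: 11 2

Derivation:
Gear 0 (driver, T0=17): tooth at mesh = N mod T0
  232 = 13 * 17 + 11, so 232 mod 17 = 11
  gear 0 tooth = 11
Gear 1 (driven, T1=26): tooth at mesh = (-N) mod T1
  232 = 8 * 26 + 24, so 232 mod 26 = 24
  (-232) mod 26 = (-24) mod 26 = 26 - 24 = 2
Mesh after 232 steps: gear-0 tooth 11 meets gear-1 tooth 2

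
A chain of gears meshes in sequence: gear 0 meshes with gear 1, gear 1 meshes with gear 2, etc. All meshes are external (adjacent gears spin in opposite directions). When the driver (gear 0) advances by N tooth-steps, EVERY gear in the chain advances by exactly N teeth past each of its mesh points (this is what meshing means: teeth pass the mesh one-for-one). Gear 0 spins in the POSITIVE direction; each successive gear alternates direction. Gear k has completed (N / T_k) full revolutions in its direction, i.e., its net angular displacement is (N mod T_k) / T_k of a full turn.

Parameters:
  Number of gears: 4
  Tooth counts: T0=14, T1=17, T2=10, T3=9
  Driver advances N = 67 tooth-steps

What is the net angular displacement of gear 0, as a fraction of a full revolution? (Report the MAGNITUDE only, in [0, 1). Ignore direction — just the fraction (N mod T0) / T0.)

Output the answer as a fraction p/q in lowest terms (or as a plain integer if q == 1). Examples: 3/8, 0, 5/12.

Chain of 4 gears, tooth counts: [14, 17, 10, 9]
  gear 0: T0=14, direction=positive, advance = 67 mod 14 = 11 teeth = 11/14 turn
  gear 1: T1=17, direction=negative, advance = 67 mod 17 = 16 teeth = 16/17 turn
  gear 2: T2=10, direction=positive, advance = 67 mod 10 = 7 teeth = 7/10 turn
  gear 3: T3=9, direction=negative, advance = 67 mod 9 = 4 teeth = 4/9 turn
Gear 0: 67 mod 14 = 11
Fraction = 11 / 14 = 11/14 (gcd(11,14)=1) = 11/14

Answer: 11/14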